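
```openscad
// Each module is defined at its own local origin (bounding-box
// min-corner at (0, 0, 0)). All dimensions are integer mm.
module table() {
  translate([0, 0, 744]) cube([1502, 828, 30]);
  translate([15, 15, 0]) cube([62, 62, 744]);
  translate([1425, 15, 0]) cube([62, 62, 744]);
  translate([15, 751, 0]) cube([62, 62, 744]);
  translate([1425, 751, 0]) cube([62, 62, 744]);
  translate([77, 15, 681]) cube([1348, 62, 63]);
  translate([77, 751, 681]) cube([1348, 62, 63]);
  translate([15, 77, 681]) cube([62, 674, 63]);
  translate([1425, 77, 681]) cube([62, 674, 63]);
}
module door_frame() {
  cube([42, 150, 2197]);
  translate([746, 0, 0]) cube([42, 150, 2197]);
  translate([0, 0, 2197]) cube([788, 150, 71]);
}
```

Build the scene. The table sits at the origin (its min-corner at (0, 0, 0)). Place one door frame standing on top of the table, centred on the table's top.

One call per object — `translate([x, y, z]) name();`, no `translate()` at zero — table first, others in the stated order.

table();
translate([357, 339, 774]) door_frame();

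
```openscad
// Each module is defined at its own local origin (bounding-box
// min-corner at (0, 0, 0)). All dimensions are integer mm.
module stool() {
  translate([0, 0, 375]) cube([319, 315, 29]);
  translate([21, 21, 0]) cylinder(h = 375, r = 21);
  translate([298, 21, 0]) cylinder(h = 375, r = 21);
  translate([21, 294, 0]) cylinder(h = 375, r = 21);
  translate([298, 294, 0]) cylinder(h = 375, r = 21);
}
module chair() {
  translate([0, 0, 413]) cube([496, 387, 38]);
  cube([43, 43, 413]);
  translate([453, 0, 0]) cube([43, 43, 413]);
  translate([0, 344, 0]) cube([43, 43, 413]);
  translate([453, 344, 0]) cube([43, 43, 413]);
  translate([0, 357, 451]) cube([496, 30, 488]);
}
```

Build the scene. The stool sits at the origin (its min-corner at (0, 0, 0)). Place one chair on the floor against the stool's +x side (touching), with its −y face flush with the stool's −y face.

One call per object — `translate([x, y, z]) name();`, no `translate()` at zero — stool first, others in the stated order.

stool();
translate([319, 0, 0]) chair();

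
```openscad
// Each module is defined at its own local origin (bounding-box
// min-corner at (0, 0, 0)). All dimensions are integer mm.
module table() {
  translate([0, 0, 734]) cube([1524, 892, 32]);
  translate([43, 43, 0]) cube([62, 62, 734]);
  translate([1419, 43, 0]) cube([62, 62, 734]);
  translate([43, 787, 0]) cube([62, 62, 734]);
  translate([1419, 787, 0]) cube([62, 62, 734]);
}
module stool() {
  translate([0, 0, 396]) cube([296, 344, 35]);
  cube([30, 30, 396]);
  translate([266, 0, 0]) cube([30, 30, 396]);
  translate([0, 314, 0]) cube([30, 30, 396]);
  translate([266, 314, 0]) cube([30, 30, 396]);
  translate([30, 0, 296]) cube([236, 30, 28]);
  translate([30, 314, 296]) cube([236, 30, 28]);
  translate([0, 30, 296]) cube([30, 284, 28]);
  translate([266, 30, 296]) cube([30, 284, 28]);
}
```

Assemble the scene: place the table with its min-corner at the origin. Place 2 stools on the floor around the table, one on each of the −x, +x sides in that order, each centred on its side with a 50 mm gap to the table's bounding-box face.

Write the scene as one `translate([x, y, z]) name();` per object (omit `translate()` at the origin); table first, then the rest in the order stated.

table();
translate([-346, 274, 0]) stool();
translate([1574, 274, 0]) stool();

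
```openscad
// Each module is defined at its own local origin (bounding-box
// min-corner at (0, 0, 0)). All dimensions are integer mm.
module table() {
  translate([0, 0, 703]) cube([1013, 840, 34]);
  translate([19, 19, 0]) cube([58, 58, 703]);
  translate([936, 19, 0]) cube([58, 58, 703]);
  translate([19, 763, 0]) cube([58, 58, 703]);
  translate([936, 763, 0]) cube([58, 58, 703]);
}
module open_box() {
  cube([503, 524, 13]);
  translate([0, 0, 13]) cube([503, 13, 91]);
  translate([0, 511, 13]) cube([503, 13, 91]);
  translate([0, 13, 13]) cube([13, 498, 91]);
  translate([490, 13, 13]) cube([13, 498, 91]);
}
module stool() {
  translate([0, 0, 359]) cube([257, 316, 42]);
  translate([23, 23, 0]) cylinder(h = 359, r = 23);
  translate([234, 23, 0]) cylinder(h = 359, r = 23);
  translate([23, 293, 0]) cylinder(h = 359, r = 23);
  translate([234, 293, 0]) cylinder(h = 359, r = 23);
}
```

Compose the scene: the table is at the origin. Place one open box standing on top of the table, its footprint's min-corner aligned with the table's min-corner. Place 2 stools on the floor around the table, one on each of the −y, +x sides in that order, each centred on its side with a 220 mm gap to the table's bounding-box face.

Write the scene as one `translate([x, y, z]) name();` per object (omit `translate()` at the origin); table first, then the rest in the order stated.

table();
translate([0, 0, 737]) open_box();
translate([378, -536, 0]) stool();
translate([1233, 262, 0]) stool();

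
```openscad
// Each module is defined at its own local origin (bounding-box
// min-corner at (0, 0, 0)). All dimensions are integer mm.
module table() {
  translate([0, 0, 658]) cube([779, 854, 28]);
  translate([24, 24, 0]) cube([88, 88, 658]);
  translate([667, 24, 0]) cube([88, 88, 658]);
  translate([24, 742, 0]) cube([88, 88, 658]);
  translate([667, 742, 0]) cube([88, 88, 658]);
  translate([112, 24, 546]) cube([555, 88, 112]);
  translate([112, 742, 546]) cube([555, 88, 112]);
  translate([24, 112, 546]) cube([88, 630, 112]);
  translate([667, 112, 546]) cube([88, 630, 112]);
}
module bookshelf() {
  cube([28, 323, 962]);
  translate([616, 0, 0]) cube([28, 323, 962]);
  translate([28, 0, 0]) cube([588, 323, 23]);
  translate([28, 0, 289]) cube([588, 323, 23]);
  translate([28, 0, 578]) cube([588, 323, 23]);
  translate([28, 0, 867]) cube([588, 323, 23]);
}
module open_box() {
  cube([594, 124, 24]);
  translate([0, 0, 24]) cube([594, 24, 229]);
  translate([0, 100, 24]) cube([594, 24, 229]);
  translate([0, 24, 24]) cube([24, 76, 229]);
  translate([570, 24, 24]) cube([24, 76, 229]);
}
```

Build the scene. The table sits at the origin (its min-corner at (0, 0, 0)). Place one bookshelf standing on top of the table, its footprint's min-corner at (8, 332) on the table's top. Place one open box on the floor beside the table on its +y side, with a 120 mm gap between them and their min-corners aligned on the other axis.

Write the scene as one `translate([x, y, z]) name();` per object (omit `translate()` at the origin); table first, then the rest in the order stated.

table();
translate([8, 332, 686]) bookshelf();
translate([0, 974, 0]) open_box();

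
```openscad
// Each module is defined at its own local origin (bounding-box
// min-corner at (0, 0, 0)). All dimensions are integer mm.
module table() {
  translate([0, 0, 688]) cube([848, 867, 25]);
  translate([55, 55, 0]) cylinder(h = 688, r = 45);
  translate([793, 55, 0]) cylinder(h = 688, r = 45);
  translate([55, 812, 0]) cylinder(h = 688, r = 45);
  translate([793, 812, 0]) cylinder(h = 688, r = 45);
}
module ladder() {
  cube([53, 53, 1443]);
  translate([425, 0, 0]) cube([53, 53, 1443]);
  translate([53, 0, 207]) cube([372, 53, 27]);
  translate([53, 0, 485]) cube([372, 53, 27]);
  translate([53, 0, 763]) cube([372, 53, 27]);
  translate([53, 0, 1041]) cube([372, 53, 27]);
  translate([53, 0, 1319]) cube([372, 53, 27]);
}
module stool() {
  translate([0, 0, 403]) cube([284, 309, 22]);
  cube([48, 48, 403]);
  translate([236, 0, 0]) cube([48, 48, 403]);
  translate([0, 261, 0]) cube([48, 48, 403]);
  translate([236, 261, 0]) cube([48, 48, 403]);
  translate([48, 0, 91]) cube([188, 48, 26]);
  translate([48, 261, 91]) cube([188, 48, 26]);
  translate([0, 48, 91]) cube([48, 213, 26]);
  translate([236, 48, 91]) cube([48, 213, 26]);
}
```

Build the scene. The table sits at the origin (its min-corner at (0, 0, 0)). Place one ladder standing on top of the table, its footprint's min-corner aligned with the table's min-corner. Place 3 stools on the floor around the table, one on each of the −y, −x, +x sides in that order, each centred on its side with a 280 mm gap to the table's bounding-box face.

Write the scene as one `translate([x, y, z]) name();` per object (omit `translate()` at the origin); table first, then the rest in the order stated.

table();
translate([0, 0, 713]) ladder();
translate([282, -589, 0]) stool();
translate([-564, 279, 0]) stool();
translate([1128, 279, 0]) stool();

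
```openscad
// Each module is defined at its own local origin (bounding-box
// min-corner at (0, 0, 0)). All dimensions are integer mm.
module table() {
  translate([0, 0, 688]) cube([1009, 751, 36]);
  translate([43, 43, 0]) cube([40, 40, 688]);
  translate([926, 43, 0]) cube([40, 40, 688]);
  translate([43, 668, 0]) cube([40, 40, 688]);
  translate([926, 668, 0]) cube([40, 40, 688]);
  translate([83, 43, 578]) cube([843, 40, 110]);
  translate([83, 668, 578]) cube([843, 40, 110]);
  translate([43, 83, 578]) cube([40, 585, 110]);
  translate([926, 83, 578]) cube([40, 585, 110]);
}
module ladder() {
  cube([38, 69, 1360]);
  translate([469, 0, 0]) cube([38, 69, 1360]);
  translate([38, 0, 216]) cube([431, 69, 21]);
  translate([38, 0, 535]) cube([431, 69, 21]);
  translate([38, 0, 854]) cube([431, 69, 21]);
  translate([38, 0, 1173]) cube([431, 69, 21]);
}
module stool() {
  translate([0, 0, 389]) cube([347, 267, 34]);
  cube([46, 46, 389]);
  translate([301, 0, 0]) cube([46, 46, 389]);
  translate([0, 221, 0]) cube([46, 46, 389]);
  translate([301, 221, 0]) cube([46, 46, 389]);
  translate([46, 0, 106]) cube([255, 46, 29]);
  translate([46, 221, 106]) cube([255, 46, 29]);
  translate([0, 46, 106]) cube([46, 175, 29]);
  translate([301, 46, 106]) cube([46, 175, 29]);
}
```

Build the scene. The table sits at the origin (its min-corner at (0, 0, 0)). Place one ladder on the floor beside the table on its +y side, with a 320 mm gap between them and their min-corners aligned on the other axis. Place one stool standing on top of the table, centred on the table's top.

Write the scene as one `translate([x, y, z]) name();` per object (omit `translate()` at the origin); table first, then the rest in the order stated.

table();
translate([0, 1071, 0]) ladder();
translate([331, 242, 724]) stool();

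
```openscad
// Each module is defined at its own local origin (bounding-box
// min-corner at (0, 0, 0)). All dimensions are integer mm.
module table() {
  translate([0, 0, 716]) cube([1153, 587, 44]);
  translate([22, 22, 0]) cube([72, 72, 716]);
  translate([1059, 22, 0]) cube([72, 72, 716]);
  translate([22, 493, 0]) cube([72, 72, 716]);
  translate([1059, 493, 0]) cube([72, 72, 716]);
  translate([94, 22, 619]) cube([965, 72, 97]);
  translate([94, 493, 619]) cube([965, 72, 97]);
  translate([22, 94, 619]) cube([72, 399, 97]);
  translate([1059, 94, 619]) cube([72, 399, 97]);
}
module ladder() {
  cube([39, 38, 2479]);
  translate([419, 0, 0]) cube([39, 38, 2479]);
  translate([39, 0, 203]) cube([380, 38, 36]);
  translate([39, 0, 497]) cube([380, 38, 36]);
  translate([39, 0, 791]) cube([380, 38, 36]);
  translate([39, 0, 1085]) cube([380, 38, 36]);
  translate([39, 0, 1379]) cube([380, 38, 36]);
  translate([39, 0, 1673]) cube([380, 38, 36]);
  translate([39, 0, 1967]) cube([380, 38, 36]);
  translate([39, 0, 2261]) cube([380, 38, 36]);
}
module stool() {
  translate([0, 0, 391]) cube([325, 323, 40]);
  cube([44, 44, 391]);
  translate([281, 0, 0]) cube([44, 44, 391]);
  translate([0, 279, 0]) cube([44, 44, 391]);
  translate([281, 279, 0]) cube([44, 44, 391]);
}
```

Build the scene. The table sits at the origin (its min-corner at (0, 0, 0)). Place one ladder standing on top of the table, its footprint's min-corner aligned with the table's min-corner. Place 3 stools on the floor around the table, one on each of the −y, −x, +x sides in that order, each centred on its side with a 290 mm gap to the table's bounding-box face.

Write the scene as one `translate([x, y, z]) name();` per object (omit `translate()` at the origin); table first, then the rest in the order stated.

table();
translate([0, 0, 760]) ladder();
translate([414, -613, 0]) stool();
translate([-615, 132, 0]) stool();
translate([1443, 132, 0]) stool();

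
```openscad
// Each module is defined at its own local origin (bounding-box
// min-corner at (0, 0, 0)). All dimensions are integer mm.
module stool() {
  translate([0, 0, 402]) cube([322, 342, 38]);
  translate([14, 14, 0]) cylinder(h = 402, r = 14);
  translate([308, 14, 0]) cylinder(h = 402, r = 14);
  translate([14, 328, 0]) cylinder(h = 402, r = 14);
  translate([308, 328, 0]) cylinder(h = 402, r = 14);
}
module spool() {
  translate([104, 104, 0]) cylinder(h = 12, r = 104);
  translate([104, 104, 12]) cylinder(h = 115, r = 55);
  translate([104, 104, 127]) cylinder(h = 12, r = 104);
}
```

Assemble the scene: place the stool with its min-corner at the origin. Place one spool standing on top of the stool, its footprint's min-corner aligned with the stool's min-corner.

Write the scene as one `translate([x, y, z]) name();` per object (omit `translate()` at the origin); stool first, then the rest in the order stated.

stool();
translate([0, 0, 440]) spool();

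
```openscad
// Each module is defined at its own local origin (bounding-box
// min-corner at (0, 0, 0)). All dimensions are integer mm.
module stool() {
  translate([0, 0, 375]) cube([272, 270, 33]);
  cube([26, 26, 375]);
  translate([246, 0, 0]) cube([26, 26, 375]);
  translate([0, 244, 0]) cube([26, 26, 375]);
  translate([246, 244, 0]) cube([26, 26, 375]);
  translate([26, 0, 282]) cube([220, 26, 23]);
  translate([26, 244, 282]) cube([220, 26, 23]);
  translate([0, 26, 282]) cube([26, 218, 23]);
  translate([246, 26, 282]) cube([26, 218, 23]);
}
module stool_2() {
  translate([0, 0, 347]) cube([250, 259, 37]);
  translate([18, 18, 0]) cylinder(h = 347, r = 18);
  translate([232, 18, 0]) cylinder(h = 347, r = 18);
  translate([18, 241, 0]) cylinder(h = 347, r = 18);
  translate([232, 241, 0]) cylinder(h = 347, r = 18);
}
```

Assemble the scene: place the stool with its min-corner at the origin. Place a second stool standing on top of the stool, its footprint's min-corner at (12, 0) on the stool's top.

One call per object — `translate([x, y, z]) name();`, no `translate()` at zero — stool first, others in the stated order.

stool();
translate([12, 0, 408]) stool_2();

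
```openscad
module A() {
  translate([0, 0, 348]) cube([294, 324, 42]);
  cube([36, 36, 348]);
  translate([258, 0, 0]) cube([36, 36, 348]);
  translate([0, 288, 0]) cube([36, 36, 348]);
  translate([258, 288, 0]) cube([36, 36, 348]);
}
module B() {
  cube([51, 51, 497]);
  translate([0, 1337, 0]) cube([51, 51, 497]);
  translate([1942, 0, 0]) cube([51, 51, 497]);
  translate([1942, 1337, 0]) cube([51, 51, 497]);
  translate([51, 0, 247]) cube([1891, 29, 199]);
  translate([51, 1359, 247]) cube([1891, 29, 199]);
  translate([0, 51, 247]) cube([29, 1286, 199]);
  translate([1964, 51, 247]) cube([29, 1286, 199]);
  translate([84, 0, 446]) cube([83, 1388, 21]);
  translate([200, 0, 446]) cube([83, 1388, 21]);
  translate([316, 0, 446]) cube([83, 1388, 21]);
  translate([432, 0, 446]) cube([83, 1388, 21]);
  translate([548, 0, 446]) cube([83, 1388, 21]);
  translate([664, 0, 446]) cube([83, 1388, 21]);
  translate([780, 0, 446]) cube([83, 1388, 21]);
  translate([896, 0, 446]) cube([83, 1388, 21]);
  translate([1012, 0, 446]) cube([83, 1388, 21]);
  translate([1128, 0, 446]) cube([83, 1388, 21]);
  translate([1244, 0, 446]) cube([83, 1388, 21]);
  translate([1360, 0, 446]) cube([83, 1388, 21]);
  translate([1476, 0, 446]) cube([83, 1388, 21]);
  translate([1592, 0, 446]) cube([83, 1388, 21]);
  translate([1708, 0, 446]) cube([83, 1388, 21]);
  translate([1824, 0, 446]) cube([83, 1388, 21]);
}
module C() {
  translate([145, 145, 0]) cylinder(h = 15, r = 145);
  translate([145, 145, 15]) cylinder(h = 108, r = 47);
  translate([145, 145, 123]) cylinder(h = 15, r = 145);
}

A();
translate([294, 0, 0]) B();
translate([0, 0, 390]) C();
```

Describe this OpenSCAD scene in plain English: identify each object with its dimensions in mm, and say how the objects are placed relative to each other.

A is a simple wooden stool: a rectangular seat 294 mm (x) by 324 mm (y), 42 mm thick, top face at z = 390 mm, on four square legs, each 36×36 mm in cross-section. The legs rest on z = 0, each flush with a corner of the seat.

B is a bed frame 1993 mm long (x) by 1388 mm wide (y). Four 51×51 mm corner posts, 497 mm tall, at the corners of the footprint. Four rails of 29 mm thickness and 199 mm height run between adjacent posts with their undersides at z = 247 mm, their outer faces flush with the outside of the frame (the two x-running rails run between the posts' inner faces; the two y-running rails run between the posts' inner faces). 16 slats, each 83 mm wide (x) and 21 mm thick, lie across the top of the two x-running rails, running the full 1388 mm width of the frame in y; the slats are evenly spaced along x between the inner faces of the end posts with equal gaps (rounded down to the nearest mm) at the −x end and between each pair — any rounding remainder accumulates at the +x end.

C is a spool: two coaxial disc flanges of radius 145 mm and thickness 15 mm, joined by a core cylinder of radius 47 mm and height 108 mm. The lower flange rests on z = 0 and the three cylinders share a vertical axis.

The bed frame is against the stool's +x side, with their −y faces flush. The spool is on top of the stool.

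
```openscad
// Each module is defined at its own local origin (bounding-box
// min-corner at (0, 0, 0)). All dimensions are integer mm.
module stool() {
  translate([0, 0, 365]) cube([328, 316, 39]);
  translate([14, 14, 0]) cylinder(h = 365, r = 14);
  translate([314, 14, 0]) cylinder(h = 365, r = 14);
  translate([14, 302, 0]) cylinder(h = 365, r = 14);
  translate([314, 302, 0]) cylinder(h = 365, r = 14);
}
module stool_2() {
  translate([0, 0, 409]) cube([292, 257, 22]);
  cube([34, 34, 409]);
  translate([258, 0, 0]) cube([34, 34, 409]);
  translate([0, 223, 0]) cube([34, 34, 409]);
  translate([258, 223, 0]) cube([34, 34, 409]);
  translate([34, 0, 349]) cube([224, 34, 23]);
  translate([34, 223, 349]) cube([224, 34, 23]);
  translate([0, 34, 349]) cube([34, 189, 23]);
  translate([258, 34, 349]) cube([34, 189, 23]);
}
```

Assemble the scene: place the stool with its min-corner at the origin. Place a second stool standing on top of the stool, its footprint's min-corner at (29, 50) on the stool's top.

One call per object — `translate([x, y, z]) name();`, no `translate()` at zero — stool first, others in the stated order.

stool();
translate([29, 50, 404]) stool_2();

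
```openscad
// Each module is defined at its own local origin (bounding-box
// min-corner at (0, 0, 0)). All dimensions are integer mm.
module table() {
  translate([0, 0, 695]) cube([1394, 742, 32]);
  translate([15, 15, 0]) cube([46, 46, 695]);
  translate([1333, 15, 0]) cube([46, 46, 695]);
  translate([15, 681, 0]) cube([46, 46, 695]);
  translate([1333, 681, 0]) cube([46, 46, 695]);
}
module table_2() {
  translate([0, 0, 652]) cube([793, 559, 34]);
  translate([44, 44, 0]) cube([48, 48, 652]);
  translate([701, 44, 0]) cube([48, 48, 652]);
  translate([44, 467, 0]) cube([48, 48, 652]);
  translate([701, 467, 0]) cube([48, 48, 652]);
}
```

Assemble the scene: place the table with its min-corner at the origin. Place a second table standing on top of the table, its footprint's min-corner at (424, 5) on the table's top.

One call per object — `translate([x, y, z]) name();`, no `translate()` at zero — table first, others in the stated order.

table();
translate([424, 5, 727]) table_2();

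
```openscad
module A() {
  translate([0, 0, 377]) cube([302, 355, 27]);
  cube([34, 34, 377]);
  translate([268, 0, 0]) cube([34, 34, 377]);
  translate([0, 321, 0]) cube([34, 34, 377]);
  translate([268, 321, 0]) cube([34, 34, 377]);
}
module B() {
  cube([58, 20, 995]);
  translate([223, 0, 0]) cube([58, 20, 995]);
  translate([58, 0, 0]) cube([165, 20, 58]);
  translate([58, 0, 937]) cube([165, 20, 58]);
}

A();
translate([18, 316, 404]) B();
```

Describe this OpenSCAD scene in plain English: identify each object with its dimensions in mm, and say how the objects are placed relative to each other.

A is a simple wooden stool: a rectangular seat 302 mm (x) by 355 mm (y), 27 mm thick, top face at z = 404 mm, on four square legs, each 34×34 mm in cross-section. The legs rest on z = 0, each flush with a corner of the seat.

B is a picture frame with a 165×879 mm rectangular opening (x by z) and a uniform 58 mm border on every side. Frame depth is 20 mm along y. It is built from two vertical stiles running the full outside height and two horizontal rails spanning the gap between the stiles.

The picture frame is on top of the stool.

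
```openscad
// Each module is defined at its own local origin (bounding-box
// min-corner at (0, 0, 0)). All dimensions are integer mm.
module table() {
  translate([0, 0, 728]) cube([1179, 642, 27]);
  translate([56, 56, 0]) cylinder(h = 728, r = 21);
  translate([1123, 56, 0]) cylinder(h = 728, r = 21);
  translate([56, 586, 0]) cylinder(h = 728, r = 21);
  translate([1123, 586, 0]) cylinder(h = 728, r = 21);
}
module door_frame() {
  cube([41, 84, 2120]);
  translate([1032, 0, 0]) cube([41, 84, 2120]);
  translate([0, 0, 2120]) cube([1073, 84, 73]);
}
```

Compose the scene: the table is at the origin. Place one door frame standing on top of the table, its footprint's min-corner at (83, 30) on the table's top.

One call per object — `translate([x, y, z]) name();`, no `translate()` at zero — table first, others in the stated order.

table();
translate([83, 30, 755]) door_frame();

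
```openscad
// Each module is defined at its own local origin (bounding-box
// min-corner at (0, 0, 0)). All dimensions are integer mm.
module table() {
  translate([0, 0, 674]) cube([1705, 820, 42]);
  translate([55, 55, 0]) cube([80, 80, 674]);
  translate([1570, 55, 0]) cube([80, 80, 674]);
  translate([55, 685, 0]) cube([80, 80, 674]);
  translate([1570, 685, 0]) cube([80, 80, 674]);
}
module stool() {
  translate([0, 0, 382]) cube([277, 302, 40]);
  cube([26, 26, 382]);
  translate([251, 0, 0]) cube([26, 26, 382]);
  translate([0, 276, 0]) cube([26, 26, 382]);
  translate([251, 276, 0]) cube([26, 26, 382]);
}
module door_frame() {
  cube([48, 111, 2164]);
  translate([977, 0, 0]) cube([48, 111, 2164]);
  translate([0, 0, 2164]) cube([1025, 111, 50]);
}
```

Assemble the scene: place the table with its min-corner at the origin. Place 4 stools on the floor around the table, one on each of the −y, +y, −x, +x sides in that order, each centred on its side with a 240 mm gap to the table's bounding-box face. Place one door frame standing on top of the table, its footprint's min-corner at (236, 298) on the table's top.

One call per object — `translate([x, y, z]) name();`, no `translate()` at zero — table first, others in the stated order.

table();
translate([714, -542, 0]) stool();
translate([714, 1060, 0]) stool();
translate([-517, 259, 0]) stool();
translate([1945, 259, 0]) stool();
translate([236, 298, 716]) door_frame();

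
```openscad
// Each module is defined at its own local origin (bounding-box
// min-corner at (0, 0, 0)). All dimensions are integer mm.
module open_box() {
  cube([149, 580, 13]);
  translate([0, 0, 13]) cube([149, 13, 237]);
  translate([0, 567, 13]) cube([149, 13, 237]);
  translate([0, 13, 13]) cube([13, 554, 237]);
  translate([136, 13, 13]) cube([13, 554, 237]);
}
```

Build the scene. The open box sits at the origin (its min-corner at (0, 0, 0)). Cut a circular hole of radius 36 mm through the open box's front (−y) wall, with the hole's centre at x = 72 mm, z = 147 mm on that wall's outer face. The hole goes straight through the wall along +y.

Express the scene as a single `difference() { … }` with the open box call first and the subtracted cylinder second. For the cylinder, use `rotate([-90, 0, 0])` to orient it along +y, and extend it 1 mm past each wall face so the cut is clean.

difference() {
  open_box();
  translate([72, -1, 147]) rotate([-90, 0, 0]) cylinder(h = 15, r = 36);
}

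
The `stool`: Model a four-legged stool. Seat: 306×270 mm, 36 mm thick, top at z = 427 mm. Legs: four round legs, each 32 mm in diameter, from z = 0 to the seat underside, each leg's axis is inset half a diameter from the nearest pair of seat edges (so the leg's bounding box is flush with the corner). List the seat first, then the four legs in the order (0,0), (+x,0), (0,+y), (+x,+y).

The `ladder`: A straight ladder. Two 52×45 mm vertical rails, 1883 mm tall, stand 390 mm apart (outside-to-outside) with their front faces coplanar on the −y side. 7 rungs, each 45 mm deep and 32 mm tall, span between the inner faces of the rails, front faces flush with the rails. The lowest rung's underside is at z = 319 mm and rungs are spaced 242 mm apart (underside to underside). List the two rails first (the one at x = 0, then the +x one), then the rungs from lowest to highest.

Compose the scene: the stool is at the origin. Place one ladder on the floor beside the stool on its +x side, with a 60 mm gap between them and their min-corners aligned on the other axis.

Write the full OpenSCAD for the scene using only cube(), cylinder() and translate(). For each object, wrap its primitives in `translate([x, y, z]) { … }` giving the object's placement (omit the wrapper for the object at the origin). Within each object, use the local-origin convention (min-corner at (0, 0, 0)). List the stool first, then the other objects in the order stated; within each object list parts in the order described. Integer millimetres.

translate([0, 0, 391]) cube([306, 270, 36]);
translate([16, 16, 0]) cylinder(h = 391, r = 16);
translate([290, 16, 0]) cylinder(h = 391, r = 16);
translate([16, 254, 0]) cylinder(h = 391, r = 16);
translate([290, 254, 0]) cylinder(h = 391, r = 16);
translate([366, 0, 0]) {
  cube([52, 45, 1883]);
  translate([338, 0, 0]) cube([52, 45, 1883]);
  translate([52, 0, 319]) cube([286, 45, 32]);
  translate([52, 0, 561]) cube([286, 45, 32]);
  translate([52, 0, 803]) cube([286, 45, 32]);
  translate([52, 0, 1045]) cube([286, 45, 32]);
  translate([52, 0, 1287]) cube([286, 45, 32]);
  translate([52, 0, 1529]) cube([286, 45, 32]);
  translate([52, 0, 1771]) cube([286, 45, 32]);
}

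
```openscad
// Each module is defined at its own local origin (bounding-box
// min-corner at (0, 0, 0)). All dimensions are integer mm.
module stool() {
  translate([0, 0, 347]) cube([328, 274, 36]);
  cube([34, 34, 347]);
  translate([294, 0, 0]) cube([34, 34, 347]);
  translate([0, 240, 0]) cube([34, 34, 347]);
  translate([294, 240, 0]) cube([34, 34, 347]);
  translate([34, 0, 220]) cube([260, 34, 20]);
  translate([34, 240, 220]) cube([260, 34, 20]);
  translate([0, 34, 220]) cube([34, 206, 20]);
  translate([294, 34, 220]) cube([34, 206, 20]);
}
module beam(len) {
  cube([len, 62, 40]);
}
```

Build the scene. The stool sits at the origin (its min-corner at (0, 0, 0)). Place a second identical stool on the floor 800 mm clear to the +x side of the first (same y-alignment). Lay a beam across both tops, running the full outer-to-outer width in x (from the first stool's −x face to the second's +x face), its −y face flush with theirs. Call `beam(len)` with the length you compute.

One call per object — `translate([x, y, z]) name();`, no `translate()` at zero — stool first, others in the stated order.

stool();
translate([1128, 0, 0]) stool();
translate([0, 0, 383]) beam(1456);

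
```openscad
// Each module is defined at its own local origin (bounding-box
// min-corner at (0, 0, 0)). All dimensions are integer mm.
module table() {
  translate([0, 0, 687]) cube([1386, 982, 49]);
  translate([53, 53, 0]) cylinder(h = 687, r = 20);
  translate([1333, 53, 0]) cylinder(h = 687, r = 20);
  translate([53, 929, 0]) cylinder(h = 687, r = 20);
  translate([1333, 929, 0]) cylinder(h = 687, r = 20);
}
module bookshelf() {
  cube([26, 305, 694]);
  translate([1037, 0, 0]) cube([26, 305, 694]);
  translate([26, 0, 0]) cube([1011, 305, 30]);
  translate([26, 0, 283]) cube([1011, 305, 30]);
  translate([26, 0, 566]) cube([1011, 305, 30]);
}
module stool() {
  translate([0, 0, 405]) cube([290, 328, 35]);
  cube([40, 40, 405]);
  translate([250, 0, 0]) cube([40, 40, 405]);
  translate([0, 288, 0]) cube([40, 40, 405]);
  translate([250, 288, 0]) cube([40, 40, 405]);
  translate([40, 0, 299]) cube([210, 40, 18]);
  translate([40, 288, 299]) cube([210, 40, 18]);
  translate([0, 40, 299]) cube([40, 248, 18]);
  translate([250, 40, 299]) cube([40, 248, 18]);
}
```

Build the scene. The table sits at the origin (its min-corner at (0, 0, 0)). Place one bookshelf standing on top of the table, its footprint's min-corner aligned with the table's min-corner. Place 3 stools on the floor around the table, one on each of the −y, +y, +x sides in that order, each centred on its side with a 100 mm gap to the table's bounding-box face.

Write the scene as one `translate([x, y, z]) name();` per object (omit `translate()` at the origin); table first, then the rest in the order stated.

table();
translate([0, 0, 736]) bookshelf();
translate([548, -428, 0]) stool();
translate([548, 1082, 0]) stool();
translate([1486, 327, 0]) stool();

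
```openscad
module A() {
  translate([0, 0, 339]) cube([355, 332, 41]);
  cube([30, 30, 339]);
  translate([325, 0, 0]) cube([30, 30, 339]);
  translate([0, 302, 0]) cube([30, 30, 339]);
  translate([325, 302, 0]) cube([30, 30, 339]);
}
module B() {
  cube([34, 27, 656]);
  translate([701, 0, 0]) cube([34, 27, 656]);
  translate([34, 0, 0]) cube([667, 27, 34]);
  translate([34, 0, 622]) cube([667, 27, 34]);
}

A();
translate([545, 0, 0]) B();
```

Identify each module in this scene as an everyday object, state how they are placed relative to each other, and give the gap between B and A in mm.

A is a stool. B is a picture frame. The picture frame is on the floor beside the stool on its +x side. The gap between the picture frame and the stool is 190 mm.

The picture frame's nearest face is 190 mm from the stool's +x face.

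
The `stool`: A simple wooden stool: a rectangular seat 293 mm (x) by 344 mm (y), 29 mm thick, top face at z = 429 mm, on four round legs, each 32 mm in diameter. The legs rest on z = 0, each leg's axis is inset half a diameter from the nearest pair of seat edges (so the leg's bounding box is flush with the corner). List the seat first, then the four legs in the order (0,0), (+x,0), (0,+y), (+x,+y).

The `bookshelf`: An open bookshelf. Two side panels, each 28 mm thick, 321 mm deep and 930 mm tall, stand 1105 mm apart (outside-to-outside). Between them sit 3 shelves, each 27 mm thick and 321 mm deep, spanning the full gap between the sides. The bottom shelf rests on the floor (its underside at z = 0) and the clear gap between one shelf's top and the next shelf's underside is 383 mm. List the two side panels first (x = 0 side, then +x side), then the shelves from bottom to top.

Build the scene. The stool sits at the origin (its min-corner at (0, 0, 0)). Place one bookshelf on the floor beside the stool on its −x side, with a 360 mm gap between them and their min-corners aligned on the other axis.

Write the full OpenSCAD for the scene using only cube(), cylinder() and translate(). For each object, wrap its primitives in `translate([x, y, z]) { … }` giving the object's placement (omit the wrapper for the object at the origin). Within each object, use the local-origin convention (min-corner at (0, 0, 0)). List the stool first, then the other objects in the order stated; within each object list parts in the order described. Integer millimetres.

translate([0, 0, 400]) cube([293, 344, 29]);
translate([16, 16, 0]) cylinder(h = 400, r = 16);
translate([277, 16, 0]) cylinder(h = 400, r = 16);
translate([16, 328, 0]) cylinder(h = 400, r = 16);
translate([277, 328, 0]) cylinder(h = 400, r = 16);
translate([-1465, 0, 0]) {
  cube([28, 321, 930]);
  translate([1077, 0, 0]) cube([28, 321, 930]);
  translate([28, 0, 0]) cube([1049, 321, 27]);
  translate([28, 0, 410]) cube([1049, 321, 27]);
  translate([28, 0, 820]) cube([1049, 321, 27]);
}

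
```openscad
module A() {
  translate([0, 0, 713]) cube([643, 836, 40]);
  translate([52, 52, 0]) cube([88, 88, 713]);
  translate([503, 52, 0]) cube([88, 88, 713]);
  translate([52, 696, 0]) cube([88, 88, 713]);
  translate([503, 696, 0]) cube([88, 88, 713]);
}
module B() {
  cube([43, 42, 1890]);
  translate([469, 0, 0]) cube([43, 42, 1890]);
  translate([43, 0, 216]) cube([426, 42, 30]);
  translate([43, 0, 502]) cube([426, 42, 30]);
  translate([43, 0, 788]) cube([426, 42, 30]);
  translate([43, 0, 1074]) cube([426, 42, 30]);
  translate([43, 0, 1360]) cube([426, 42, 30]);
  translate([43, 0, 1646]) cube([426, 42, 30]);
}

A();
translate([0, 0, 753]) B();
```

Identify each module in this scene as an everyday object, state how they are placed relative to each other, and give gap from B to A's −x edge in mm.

A is a table. B is a ladder. The ladder is on top of the table. The gap from the ladder to the table's −x edge is 0 mm.

The ladder's min-x is at 0; the table's min-x is 0; gap = 0 mm.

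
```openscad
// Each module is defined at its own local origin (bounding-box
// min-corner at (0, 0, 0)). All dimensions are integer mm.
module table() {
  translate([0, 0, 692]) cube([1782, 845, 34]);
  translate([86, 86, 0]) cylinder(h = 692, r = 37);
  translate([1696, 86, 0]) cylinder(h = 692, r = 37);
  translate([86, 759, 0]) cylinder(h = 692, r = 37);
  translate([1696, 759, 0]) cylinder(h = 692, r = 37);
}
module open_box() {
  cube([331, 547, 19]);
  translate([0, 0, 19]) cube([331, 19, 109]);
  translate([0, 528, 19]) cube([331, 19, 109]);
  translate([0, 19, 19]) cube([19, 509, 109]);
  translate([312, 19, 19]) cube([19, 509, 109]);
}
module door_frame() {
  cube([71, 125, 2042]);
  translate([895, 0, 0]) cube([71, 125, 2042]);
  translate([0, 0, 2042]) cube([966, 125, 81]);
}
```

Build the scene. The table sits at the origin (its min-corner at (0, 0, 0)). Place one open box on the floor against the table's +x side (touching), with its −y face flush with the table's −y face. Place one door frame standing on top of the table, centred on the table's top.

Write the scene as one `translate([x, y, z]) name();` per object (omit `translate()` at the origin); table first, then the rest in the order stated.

table();
translate([1782, 0, 0]) open_box();
translate([408, 360, 726]) door_frame();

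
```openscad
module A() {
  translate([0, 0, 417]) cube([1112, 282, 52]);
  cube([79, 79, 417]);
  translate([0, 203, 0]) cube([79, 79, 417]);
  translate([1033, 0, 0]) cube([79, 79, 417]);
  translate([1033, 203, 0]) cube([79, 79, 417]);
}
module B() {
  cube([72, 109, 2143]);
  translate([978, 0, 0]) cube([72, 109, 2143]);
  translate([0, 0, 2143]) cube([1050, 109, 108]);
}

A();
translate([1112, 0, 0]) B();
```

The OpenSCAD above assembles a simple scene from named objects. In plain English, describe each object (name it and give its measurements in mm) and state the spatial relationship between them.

A is a bench: a 1112×282 mm seat slab, 52 mm thick, top at z = 469 mm, on four 79×79 mm square legs flush with the seat corners and standing on z = 0.

B is a rectangular door frame: two vertical jambs of 72×109 mm section, 2143 mm tall, with a clear opening 906 mm wide between their inner faces. A header 108 mm tall and 109 mm deep lies on top of the jambs and spans the full outside width.

The door frame is against the bench's +x side, with their −y faces flush.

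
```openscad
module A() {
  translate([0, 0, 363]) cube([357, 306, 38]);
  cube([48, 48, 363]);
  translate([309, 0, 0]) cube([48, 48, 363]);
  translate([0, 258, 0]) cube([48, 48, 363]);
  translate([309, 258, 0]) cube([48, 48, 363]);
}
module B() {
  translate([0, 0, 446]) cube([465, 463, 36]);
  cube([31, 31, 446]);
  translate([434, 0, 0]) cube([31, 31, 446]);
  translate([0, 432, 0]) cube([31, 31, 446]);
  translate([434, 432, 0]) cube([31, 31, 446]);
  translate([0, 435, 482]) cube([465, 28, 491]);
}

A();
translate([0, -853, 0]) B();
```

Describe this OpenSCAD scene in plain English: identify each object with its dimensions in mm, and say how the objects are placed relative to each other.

A is a simple wooden stool: a rectangular seat 357 mm (x) by 306 mm (y), 38 mm thick, top face at z = 401 mm, on four square legs, each 48×48 mm in cross-section. The legs rest on z = 0, each flush with a corner of the seat.

B is a chair: 465×463 mm seat, 36 mm thick, top at z = 482 mm, on four 31 mm square corner legs flush with the seat edges. A 28 mm thick backrest slab spans the full seat width, extending 491 mm above the seat top, its back face flush with the seat's +y edge.

The chair is on the floor beside the stool on its −y side.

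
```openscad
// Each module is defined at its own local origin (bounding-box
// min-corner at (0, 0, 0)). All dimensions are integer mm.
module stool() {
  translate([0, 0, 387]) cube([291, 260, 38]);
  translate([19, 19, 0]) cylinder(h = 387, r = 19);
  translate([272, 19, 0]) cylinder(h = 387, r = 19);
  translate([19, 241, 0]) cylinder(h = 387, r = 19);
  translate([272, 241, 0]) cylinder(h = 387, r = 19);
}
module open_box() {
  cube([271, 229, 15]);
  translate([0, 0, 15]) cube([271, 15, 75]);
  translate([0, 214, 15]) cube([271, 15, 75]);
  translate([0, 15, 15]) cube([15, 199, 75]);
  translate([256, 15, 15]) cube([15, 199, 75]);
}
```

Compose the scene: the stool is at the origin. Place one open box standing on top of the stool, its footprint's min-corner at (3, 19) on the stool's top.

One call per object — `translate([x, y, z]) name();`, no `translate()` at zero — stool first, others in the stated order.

stool();
translate([3, 19, 425]) open_box();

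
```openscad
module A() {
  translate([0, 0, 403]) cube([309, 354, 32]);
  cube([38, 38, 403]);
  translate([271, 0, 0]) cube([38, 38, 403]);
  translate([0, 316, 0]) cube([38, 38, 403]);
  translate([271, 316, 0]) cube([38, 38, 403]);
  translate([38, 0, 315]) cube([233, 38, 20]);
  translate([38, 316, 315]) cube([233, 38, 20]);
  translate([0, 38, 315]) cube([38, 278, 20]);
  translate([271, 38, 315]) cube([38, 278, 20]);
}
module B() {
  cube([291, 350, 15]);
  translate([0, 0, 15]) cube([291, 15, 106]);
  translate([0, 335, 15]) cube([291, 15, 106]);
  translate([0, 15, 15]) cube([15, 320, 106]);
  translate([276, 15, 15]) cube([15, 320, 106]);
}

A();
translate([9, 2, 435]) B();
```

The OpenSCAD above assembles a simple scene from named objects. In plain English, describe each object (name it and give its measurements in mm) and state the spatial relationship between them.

A is a simple wooden stool: a rectangular seat 309 mm (x) by 354 mm (y), 32 mm thick, top face at z = 435 mm, on four square legs, each 38×38 mm in cross-section. The legs rest on z = 0, each flush with a corner of the seat. Four stretchers, 38 mm wide and 20 mm tall, connect adjacent legs with their undersides at z = 315 mm, each running between the inner faces of the legs it joins and aligned with the legs' outer faces on the other axis.

B is an open-topped rectangular box: outside dimensions 291×350×121 mm, with a uniform wall and base thickness of 15 mm. The base is a full 291×350 slab on the floor; four walls sit on top of the base. The front and back walls (the −y and +y sides) span the full width; the two side walls fit between them.

The open box is on top of the stool, centred.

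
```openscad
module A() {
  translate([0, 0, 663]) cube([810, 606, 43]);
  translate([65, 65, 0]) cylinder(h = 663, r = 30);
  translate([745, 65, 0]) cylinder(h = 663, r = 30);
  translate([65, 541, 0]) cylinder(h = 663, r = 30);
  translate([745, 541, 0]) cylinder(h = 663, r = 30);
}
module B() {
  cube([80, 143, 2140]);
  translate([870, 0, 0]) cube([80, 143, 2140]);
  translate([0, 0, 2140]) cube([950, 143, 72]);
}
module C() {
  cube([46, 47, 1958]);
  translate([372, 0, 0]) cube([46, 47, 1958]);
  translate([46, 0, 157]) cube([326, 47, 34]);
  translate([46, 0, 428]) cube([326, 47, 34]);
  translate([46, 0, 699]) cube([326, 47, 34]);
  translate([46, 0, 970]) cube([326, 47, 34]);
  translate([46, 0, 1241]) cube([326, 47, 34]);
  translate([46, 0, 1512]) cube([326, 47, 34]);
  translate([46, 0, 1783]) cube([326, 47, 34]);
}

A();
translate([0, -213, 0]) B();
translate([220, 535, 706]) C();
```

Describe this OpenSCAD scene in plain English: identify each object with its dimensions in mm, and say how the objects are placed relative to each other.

A is a rectangular dining table. The top is 810×606×43 mm with its upper surface at z = 706 mm. It stands on four round legs of 60 mm diameter, each leg's bounding box inset 35 mm from the nearest pair of top edges, running from the floor to the underside of the top.

B is a door frame. The clear opening is 790 mm wide and 2140 mm high. Two 80 mm wide jambs, 143 mm deep, stand either side of the opening from the floor to the top of the opening. A 72 mm thick head sits across the top of both jambs, spanning the full outside width of the frame.

C is a straight ladder. Two 46×47 mm vertical rails, 1958 mm tall, stand 418 mm apart (outside-to-outside) with their front faces coplanar on the −y side. 7 rungs, each 47 mm deep and 34 mm tall, span between the inner faces of the rails, front faces flush with the rails. The lowest rung's underside is at z = 157 mm and rungs are spaced 271 mm apart (underside to underside).

The door frame is on the floor beside the table on its −y side. The ladder is on top of the table.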